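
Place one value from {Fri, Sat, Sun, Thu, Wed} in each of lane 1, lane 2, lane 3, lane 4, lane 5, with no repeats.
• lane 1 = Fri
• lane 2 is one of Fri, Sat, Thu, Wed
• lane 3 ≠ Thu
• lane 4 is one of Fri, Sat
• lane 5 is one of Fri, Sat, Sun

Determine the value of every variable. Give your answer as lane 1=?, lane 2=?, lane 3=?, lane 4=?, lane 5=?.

lane 1 must be Fri (only option left). Strike Fri from lane 2, lane 3, lane 4, lane 5.
lane 4's domain is down to {Sat}, so lane 4 = Sat. Strike Sat from lane 2, lane 3, lane 5.
lane 5 has just one choice, so lane 5 = Sun. Strike Sun from lane 3.
That leaves lane 3 = Wed. Eliminate Wed elsewhere: lane 2.
That leaves lane 2 = Thu.

lane 1=Fri, lane 2=Thu, lane 3=Wed, lane 4=Sat, lane 5=Sun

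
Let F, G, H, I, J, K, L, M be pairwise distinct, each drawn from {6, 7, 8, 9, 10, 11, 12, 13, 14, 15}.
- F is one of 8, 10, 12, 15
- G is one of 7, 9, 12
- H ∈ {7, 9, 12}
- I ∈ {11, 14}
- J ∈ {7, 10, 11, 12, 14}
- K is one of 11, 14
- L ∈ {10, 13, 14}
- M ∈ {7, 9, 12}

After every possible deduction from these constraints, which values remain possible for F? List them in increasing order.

8, 15

I and K between them cover only {11, 14} — a naked pair. Remove those values from J, L.
The 3 variables G, H, M are confined to {7, 9, 12}, which locks those values in; drop them from F, J.
J's domain is down to {10}, so J = 10. Strike 10 from F, L.
L's domain is down to {13}, so L = 13.
No further eliminations apply; F can still be any of 8, 15.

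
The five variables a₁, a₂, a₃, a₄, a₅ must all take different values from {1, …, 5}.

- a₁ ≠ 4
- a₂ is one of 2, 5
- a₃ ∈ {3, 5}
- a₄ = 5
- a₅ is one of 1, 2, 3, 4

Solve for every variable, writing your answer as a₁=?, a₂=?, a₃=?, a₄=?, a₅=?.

a₁=1, a₂=2, a₃=3, a₄=5, a₅=4

a₄ must be 5 (only option left). Strike 5 from a₁, a₂, a₃.
a₂ must be 2 (only option left). Strike 2 from a₁, a₅.
That leaves a₃ = 3. So a₁, a₅ can't be 3.
That leaves a₁ = 1. Eliminate 1 elsewhere: a₅.
a₅'s domain is down to {4}, so a₅ = 4.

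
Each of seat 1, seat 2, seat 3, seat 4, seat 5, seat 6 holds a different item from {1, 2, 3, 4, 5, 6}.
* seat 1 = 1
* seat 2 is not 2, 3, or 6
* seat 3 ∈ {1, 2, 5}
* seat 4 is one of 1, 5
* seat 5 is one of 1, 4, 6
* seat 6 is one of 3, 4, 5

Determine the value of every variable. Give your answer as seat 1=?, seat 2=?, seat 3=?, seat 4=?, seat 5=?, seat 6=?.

seat 1=1, seat 2=4, seat 3=2, seat 4=5, seat 5=6, seat 6=3

seat 1 has just one choice, so seat 1 = 1. So seat 2, seat 3, seat 4, seat 5 can't be 1.
seat 4 must be 5 (only option left). Remove 5 from seat 2, seat 3, seat 6.
That leaves seat 2 = 4. Remove 4 from seat 5, seat 6.
That leaves seat 3 = 2.
That leaves seat 5 = 6.
seat 6 has just one choice, so seat 6 = 3.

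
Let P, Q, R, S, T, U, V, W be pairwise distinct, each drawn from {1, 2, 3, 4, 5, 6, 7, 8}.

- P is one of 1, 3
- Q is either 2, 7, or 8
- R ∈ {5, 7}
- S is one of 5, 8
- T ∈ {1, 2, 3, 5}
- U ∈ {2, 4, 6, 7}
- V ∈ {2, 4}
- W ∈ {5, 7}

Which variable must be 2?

Q

The 8 variables draw from only 8 values {1, 2, 3, 4, 5, 6, 7, 8}, so each is used; only U can be 6, hence U = 6.
The 7 still-open variables draw from only 7 values {1, 2, 3, 4, 5, 7, 8}, so each is used; only V can be 4, hence V = 4.
R and W between them cover only {5, 7} — a naked pair. Remove those values from Q, S, T.
S's domain is down to {8}, so S = 8. So Q can't be 8.
So 2 goes to Q.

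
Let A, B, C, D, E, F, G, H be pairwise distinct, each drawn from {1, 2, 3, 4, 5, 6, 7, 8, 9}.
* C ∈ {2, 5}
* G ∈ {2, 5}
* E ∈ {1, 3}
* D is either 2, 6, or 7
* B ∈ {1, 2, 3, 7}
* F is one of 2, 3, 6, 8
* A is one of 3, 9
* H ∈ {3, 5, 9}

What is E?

Among the 8 variables, 8 fits only F (and all 8 values in {1, 2, 3, 5, 6, 7, 8, 9} must be used), so F = 8.
The 7 still-open variables together cover exactly {1, 2, 3, 5, 6, 7, 9} — 7 values for 7 variables — and 6 appears only in D's list, so D = 6.
Among the 6 still-open variables, 7 fits only B (and all 6 values in {1, 2, 3, 5, 7, 9} must be used), so B = 7.
The 5 still-open variables draw from only 5 values {1, 2, 3, 5, 9}, so each is used; only E can be 1, hence E = 1.

1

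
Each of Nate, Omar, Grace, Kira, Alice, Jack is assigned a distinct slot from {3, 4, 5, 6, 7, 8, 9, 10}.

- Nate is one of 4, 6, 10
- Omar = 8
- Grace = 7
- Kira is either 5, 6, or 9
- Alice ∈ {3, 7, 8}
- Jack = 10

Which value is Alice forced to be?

Omar must be 8 (only option left). Remove 8 from Alice.
That leaves Grace = 7. Remove 7 from Alice.
So Alice = 3.

3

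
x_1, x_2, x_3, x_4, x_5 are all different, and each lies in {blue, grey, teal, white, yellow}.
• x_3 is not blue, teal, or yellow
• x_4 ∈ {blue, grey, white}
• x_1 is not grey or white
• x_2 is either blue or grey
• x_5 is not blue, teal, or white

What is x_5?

yellow

The 5 variables draw from only 5 values {blue, grey, teal, white, yellow}, so each is used; only x_1 can be teal, hence x_1 = teal.
The 4 still-open variables together cover exactly {blue, grey, white, yellow} — 4 values for 4 variables — and yellow appears only in x_5's list, so x_5 = yellow.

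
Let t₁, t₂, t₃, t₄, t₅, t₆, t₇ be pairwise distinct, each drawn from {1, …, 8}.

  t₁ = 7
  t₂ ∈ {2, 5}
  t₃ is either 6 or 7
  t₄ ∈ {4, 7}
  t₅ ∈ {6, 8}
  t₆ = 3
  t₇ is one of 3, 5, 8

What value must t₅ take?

t₁ has just one choice, so t₁ = 7. So t₃, t₄ can't be 7.
t₃ must be 6 (only option left). Remove 6 from t₅.
So t₅ = 8.

8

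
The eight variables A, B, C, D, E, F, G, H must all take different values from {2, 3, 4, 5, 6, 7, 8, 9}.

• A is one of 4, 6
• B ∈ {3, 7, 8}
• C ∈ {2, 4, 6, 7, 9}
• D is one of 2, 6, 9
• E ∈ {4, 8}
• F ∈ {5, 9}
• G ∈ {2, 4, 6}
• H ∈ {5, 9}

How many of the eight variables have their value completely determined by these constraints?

3

Among the 8 variables, 3 fits only B (and all 8 values in {2, 3, 4, 5, 6, 7, 8, 9} must be used), so B = 3.
The 7 still-open variables together cover exactly {2, 4, 5, 6, 7, 8, 9} — 7 values for 7 variables — and 7 appears only in C's list, so C = 7.
Among the 6 still-open variables, 8 fits only E (and all 6 values in {2, 4, 5, 6, 8, 9} must be used), so E = 8.
F and H share exactly the 2 values {5, 9}; by pigeonhole those values go to them, so strike 5, 9 from D.
Determined: B=3, C=7, E=8. The other variables each still have more than one consistent value. That makes 3.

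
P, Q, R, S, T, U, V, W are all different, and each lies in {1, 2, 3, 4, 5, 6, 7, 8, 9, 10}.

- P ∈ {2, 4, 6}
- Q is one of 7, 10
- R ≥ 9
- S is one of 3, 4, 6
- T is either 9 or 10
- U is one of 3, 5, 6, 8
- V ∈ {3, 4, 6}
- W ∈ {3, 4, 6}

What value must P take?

The 2 variables R and T are confined to {9, 10}, which locks those values in; drop them from Q.
Q has just one choice, so Q = 7.
S, V, W between them cover only {3, 4, 6} — a naked triple. Remove those values from P, U.
So P = 2.

2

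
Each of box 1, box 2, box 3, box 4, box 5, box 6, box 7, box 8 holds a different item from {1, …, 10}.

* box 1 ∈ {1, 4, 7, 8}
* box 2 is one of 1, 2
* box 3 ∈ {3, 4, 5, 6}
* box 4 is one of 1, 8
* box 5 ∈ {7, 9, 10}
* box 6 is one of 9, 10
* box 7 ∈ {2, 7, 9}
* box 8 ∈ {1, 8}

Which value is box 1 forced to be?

box 4 and box 8 between them cover only {1, 8} — a naked pair. Remove those values from box 1, box 2.
box 2's domain is down to {2}, so box 2 = 2. Strike 2 from box 7.
box 5, box 6, box 7 share exactly the 3 values {7, 9, 10}; by pigeonhole those values go to them, so strike 7, 9, 10 from box 1.
So box 1 = 4.

4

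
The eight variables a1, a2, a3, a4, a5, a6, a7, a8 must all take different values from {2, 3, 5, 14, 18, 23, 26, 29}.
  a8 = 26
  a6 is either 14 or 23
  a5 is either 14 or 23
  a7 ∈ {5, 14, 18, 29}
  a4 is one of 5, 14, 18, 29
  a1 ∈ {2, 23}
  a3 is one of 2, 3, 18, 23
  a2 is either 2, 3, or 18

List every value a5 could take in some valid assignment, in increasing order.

a8 must be 26 (only option left).
a5 and a6 between them cover only {14, 23} — a naked pair. Remove those values from a1, a3, a4, a7.
That leaves a1 = 2. Remove 2 from a2, a3.
a2 and a3 between them cover only {3, 18} — a naked pair. Remove those values from a4, a7.
No further eliminations apply; a5 can still be any of 14, 23.

14, 23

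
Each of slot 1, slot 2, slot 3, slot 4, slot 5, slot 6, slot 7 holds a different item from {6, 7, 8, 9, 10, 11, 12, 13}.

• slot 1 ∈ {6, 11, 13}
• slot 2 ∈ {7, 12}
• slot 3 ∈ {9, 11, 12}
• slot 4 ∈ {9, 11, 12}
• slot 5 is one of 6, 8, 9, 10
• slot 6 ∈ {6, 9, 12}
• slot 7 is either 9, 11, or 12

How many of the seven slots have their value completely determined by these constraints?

3

slot 3, slot 4, slot 7 between them cover only {9, 11, 12} — a naked triple. Remove those values from slot 1, slot 2, slot 5, slot 6.
slot 2 has just one choice, so slot 2 = 7.
slot 6 has just one choice, so slot 6 = 6. So slot 1, slot 5 can't be 6.
That leaves slot 1 = 13.
Determined: slot 1=13, slot 2=7, slot 6=6. The other slots each still have more than one consistent value. That makes 3.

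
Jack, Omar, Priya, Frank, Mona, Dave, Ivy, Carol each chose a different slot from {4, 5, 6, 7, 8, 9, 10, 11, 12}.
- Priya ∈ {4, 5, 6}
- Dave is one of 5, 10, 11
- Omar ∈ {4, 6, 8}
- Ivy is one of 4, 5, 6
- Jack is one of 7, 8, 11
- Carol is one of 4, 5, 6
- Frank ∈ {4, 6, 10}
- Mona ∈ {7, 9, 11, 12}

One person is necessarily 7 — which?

Priya, Ivy, Carol between them cover only {4, 5, 6} — a naked triple. Remove those values from Omar, Frank, Dave.
Omar's domain is down to {8}, so Omar = 8. Remove 8 from Jack.
Frank has just one choice, so Frank = 10. So Dave can't be 10.
Dave's domain is down to {11}, so Dave = 11. Strike 11 from Jack, Mona.
So 7 goes to Jack.

Jack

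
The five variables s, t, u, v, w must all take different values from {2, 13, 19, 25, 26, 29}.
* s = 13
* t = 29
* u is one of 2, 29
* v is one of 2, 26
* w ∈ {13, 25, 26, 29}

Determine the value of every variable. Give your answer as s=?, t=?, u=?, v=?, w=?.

s has just one choice, so s = 13. So w can't be 13.
t's domain is down to {29}, so t = 29. Remove 29 from u, w.
u has just one choice, so u = 2. Strike 2 from v.
v has just one choice, so v = 26. So w can't be 26.
w has just one choice, so w = 25.

s=13, t=29, u=2, v=26, w=25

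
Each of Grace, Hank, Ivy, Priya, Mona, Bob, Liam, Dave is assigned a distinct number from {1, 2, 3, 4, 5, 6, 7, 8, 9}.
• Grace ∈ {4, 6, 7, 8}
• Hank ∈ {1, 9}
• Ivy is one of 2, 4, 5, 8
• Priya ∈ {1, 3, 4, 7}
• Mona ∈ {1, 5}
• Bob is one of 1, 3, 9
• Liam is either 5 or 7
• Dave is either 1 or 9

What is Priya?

4

The 2 variables Hank and Dave are confined to {1, 9}, which locks those values in; drop them from Priya, Mona, Bob.
That leaves Mona = 5. Remove 5 from Ivy, Liam.
Bob has just one choice, so Bob = 3. So Priya can't be 3.
That leaves Liam = 7. Strike 7 from Grace, Priya.
So Priya = 4.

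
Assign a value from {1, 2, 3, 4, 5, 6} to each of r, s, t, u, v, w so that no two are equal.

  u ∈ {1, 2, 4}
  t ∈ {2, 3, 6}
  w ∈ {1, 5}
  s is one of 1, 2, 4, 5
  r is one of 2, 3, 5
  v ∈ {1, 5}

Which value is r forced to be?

3

Among the 6 variables, 6 fits only t (and all 6 values in {1, 2, 3, 4, 5, 6} must be used), so t = 6.
The 5 still-open variables draw from only 5 values {1, 2, 3, 4, 5}, so each is used; only r can be 3, hence r = 3.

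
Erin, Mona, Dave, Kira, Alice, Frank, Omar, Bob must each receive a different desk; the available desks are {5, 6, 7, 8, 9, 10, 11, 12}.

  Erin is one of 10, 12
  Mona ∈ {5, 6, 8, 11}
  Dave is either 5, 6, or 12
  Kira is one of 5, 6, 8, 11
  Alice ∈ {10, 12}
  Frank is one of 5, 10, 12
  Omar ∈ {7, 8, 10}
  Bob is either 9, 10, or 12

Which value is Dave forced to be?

The 8 variables draw from only 8 values {5, 6, 7, 8, 9, 10, 11, 12}, so each is used; only Omar can be 7, hence Omar = 7.
The 7 still-open variables draw from only 7 values {5, 6, 8, 9, 10, 11, 12}, so each is used; only Bob can be 9, hence Bob = 9.
Erin and Alice share exactly the 2 values {10, 12}; by pigeonhole those values go to them, so strike 10, 12 from Dave, Frank.
That leaves Frank = 5. Eliminate 5 elsewhere: Mona, Dave, Kira.
So Dave = 6.

6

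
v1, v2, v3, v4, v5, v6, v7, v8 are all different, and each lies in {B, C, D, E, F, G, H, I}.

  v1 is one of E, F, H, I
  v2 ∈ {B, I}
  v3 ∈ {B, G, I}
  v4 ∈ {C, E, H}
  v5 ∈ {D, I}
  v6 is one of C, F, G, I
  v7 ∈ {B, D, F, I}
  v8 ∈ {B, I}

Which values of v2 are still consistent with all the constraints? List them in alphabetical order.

B, I

v2 and v8 between them cover only {B, I} — a naked pair. Remove those values from v1, v3, v5, v6, v7.
v3 has just one choice, so v3 = G. So v6 can't be G.
That leaves v5 = D. Strike D from v7.
v7 has just one choice, so v7 = F. Eliminate F elsewhere: v1, v6.
That leaves v6 = C. Remove C from v4.
No further eliminations apply; v2 can still be any of B, I.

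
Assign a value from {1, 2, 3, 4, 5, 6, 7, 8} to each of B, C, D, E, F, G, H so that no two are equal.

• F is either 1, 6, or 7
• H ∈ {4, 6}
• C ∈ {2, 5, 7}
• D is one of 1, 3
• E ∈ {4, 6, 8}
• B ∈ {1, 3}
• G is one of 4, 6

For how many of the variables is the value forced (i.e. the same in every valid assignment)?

B and D between them cover only {1, 3} — a naked pair. Remove those values from F.
The 2 variables G and H are confined to {4, 6}, which locks those values in; drop them from E, F.
That leaves E = 8.
F must be 7 (only option left). Strike 7 from C.
Determined: E=8, F=7. The other variables each still have more than one consistent value. That makes 2.

2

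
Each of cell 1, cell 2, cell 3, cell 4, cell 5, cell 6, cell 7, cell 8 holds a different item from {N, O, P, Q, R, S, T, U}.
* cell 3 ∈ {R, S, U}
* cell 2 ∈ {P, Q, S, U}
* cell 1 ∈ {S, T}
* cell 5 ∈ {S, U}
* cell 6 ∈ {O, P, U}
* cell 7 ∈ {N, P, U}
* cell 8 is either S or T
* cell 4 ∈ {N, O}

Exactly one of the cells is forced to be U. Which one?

Among the 8 variables, Q fits only cell 2 (and all 8 values in {N, O, P, Q, R, S, T, U} must be used), so cell 2 = Q.
The 7 still-open variables draw from only 7 values {N, O, P, R, S, T, U}, so each is used; only cell 3 can be R, hence cell 3 = R.
The 2 variables cell 1 and cell 8 are confined to {S, T}, which locks those values in; drop them from cell 5.
So U goes to cell 5.

cell 5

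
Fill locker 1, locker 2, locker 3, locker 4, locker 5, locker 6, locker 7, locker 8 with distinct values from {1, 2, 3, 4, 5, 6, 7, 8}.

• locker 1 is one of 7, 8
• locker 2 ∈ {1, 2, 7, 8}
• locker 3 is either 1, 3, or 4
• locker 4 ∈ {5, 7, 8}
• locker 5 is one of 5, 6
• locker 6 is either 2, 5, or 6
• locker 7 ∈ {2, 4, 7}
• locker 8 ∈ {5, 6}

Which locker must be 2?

locker 6

The 8 variables draw from only 8 values {1, 2, 3, 4, 5, 6, 7, 8}, so each is used; only locker 3 can be 3, hence locker 3 = 3.
The 7 still-open variables draw from only 7 values {1, 2, 4, 5, 6, 7, 8}, so each is used; only locker 2 can be 1, hence locker 2 = 1.
The 6 still-open variables together cover exactly {2, 4, 5, 6, 7, 8} — 6 values for 6 variables — and 4 appears only in locker 7's list, so locker 7 = 4.
Among the 5 still-open variables, 2 fits only locker 6 (and all 5 values in {2, 5, 6, 7, 8} must be used), so locker 6 = 2.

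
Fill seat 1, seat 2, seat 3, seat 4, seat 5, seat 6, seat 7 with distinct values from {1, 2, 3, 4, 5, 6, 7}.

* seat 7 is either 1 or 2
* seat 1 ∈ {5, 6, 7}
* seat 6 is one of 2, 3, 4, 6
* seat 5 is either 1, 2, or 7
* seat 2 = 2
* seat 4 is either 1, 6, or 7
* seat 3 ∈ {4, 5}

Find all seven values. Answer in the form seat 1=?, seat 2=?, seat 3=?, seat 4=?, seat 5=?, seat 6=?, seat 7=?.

seat 1=5, seat 2=2, seat 3=4, seat 4=6, seat 5=7, seat 6=3, seat 7=1

seat 2 must be 2 (only option left). So seat 5, seat 6, seat 7 can't be 2.
seat 7's domain is down to {1}, so seat 7 = 1. So seat 4, seat 5 can't be 1.
seat 5's domain is down to {7}, so seat 5 = 7. Remove 7 from seat 1, seat 4.
That leaves seat 4 = 6. Eliminate 6 elsewhere: seat 1, seat 6.
That leaves seat 1 = 5. Remove 5 from seat 3.
seat 3 must be 4 (only option left). So seat 6 can't be 4.
That leaves seat 6 = 3.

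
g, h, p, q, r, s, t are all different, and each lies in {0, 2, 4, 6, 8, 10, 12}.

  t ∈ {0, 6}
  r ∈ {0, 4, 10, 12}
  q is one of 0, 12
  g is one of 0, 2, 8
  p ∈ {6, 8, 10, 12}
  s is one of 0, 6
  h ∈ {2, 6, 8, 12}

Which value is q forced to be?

The 7 variables together cover exactly {0, 2, 4, 6, 8, 10, 12} — 7 values for 7 variables — and 4 appears only in r's list, so r = 4.
Among the 6 still-open variables, 10 fits only p (and all 6 values in {0, 2, 6, 8, 10, 12} must be used), so p = 10.
s and t between them cover only {0, 6} — a naked pair. Remove those values from g, h, q.
So q = 12.

12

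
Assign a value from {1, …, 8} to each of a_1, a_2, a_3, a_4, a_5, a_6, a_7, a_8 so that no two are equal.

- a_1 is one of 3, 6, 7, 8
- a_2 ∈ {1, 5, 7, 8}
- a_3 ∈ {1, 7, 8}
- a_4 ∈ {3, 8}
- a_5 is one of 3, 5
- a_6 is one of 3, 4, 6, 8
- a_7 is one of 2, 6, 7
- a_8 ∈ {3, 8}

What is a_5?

The 8 variables draw from only 8 values {1, 2, 3, 4, 5, 6, 7, 8}, so each is used; only a_7 can be 2, hence a_7 = 2.
The 7 still-open variables draw from only 7 values {1, 3, 4, 5, 6, 7, 8}, so each is used; only a_6 can be 4, hence a_6 = 4.
The 6 still-open variables together cover exactly {1, 3, 5, 6, 7, 8} — 6 values for 6 variables — and 6 appears only in a_1's list, so a_1 = 6.
a_4 and a_8 share exactly the 2 values {3, 8}; by pigeonhole those values go to them, so strike 3, 8 from a_2, a_3, a_5.
So a_5 = 5.

5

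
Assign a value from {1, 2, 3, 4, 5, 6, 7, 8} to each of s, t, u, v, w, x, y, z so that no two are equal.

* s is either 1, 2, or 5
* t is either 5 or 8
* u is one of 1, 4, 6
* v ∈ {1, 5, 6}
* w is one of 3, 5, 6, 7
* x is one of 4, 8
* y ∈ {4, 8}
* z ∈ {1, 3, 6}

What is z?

3

The 8 variables draw from only 8 values {1, 2, 3, 4, 5, 6, 7, 8}, so each is used; only s can be 2, hence s = 2.
Among the 7 still-open variables, 7 fits only w (and all 7 values in {1, 3, 4, 5, 6, 7, 8} must be used), so w = 7.
The 6 still-open variables together cover exactly {1, 3, 4, 5, 6, 8} — 6 values for 6 variables — and 3 appears only in z's list, so z = 3.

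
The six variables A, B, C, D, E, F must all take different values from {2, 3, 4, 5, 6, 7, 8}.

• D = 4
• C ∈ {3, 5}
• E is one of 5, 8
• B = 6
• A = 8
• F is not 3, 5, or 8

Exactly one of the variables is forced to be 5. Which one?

A has just one choice, so A = 8. So E can't be 8.
So 5 goes to E.

E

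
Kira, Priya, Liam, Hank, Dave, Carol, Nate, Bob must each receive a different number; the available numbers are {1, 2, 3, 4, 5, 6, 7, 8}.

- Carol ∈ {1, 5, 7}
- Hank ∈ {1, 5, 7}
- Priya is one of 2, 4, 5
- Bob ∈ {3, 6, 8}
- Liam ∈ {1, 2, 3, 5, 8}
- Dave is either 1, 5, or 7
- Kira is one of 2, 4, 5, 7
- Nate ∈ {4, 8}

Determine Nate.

The 8 variables together cover exactly {1, 2, 3, 4, 5, 6, 7, 8} — 8 values for 8 variables — and 6 appears only in Bob's list, so Bob = 6.
The 7 still-open variables draw from only 7 values {1, 2, 3, 4, 5, 7, 8}, so each is used; only Liam can be 3, hence Liam = 3.
Among the 6 still-open variables, 8 fits only Nate (and all 6 values in {1, 2, 4, 5, 7, 8} must be used), so Nate = 8.

8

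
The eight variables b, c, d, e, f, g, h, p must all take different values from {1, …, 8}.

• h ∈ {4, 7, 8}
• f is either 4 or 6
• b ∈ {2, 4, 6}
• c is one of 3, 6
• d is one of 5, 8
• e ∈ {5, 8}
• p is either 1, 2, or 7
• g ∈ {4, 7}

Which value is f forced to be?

The 8 variables together cover exactly {1, 2, 3, 4, 5, 6, 7, 8} — 8 values for 8 variables — and 1 appears only in p's list, so p = 1.
Among the 7 still-open variables, 2 fits only b (and all 7 values in {2, 3, 4, 5, 6, 7, 8} must be used), so b = 2.
The 6 still-open variables draw from only 6 values {3, 4, 5, 6, 7, 8}, so each is used; only c can be 3, hence c = 3.
The 5 still-open variables draw from only 5 values {4, 5, 6, 7, 8}, so each is used; only f can be 6, hence f = 6.

6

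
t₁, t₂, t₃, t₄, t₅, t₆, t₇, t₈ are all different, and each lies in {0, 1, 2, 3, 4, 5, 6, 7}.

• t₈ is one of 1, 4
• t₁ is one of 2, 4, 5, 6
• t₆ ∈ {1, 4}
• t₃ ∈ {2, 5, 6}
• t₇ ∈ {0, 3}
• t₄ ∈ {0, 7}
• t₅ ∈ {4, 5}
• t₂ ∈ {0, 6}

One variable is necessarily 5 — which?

The 8 variables draw from only 8 values {0, 1, 2, 3, 4, 5, 6, 7}, so each is used; only t₇ can be 3, hence t₇ = 3.
The 7 still-open variables draw from only 7 values {0, 1, 2, 4, 5, 6, 7}, so each is used; only t₄ can be 7, hence t₄ = 7.
The 6 still-open variables together cover exactly {0, 1, 2, 4, 5, 6} — 6 values for 6 variables — and 0 appears only in t₂'s list, so t₂ = 0.
The 2 variables t₆ and t₈ are confined to {1, 4}, which locks those values in; drop them from t₁, t₅.
So 5 goes to t₅.

t₅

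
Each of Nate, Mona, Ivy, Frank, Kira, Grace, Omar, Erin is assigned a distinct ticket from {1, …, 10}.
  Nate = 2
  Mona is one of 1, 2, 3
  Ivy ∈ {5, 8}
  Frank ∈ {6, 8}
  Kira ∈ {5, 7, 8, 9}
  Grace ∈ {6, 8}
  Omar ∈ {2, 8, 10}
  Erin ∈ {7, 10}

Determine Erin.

Nate must be 2 (only option left). Eliminate 2 elsewhere: Mona, Omar.
Frank and Grace share exactly the 2 values {6, 8}; by pigeonhole those values go to them, so strike 6, 8 from Ivy, Kira, Omar.
Ivy's domain is down to {5}, so Ivy = 5. Eliminate 5 elsewhere: Kira.
Omar must be 10 (only option left). So Erin can't be 10.
So Erin = 7.

7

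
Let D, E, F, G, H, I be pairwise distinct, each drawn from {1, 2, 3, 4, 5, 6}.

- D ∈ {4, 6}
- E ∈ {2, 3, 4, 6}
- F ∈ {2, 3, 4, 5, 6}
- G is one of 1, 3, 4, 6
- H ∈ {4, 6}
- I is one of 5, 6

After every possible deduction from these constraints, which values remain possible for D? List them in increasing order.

4, 6

The 6 variables draw from only 6 values {1, 2, 3, 4, 5, 6}, so each is used; only G can be 1, hence G = 1.
D and H share exactly the 2 values {4, 6}; by pigeonhole those values go to them, so strike 4, 6 from E, F, I.
I's domain is down to {5}, so I = 5. Strike 5 from F.
No further eliminations apply; D can still be any of 4, 6.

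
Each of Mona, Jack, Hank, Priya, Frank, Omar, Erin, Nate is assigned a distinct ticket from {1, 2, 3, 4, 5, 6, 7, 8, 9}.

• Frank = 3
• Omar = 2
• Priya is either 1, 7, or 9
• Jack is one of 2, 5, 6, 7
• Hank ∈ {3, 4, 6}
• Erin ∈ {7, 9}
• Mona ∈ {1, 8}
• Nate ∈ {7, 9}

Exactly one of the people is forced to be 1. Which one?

Frank's domain is down to {3}, so Frank = 3. Remove 3 from Hank.
Omar must be 2 (only option left). Remove 2 from Jack.
Erin and Nate share exactly the 2 values {7, 9}; by pigeonhole those values go to them, so strike 7, 9 from Jack, Priya.
So 1 goes to Priya.

Priya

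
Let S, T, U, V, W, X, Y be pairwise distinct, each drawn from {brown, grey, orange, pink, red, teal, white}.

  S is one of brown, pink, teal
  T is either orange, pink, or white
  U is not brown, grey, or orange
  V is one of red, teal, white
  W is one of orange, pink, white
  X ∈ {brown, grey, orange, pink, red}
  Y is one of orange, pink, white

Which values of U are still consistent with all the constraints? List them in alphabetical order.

The 7 variables together cover exactly {brown, grey, orange, pink, red, teal, white} — 7 values for 7 variables — and grey appears only in X's list, so X = grey.
The 6 still-open variables draw from only 6 values {brown, orange, pink, red, teal, white}, so each is used; only S can be brown, hence S = brown.
T, W, Y between them cover only {orange, pink, white} — a naked triple. Remove those values from U, V.
No further eliminations apply; U can still be any of red, teal.

red, teal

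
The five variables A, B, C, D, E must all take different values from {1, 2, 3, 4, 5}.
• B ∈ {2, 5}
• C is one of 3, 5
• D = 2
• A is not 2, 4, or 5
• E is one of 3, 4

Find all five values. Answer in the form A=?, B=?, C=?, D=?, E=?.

A=1, B=5, C=3, D=2, E=4

D's domain is down to {2}, so D = 2. Eliminate 2 elsewhere: B.
That leaves B = 5. Eliminate 5 elsewhere: C.
C must be 3 (only option left). Remove 3 from A, E.
E has just one choice, so E = 4.
That leaves A = 1.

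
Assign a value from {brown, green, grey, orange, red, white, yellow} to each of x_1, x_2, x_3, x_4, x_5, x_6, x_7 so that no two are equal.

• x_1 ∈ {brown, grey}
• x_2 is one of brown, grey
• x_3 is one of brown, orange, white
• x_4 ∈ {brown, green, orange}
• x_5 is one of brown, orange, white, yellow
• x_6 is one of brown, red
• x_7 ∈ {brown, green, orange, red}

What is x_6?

Among the 7 variables, yellow fits only x_5 (and all 7 values in {brown, green, grey, orange, red, white, yellow} must be used), so x_5 = yellow.
The 6 still-open variables together cover exactly {brown, green, grey, orange, red, white} — 6 values for 6 variables — and white appears only in x_3's list, so x_3 = white.
x_1 and x_2 share exactly the 2 values {brown, grey}; by pigeonhole those values go to them, so strike brown, grey from x_4, x_6, x_7.
So x_6 = red.

red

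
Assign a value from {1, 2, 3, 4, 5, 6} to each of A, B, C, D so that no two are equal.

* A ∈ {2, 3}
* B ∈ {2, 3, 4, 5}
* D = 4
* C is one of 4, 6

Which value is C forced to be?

D has just one choice, so D = 4. Strike 4 from B, C.
So C = 6.

6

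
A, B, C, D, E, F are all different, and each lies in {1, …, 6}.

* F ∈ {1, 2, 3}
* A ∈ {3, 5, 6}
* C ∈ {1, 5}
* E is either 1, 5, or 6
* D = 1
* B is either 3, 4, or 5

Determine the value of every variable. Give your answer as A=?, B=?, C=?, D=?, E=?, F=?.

D's domain is down to {1}, so D = 1. So C, E, F can't be 1.
C has just one choice, so C = 5. Remove 5 from A, B, E.
E has just one choice, so E = 6. Strike 6 from A.
A must be 3 (only option left). Remove 3 from B, F.
B's domain is down to {4}, so B = 4.
F has just one choice, so F = 2.

A=3, B=4, C=5, D=1, E=6, F=2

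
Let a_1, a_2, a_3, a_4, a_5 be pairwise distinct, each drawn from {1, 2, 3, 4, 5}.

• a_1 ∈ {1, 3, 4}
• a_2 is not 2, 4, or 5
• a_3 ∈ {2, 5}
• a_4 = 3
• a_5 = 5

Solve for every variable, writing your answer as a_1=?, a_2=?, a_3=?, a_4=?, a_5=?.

a_4 must be 3 (only option left). So a_1, a_2 can't be 3.
a_5 has just one choice, so a_5 = 5. Remove 5 from a_3.
a_2 must be 1 (only option left). Strike 1 from a_1.
That leaves a_3 = 2.
a_1 must be 4 (only option left).

a_1=4, a_2=1, a_3=2, a_4=3, a_5=5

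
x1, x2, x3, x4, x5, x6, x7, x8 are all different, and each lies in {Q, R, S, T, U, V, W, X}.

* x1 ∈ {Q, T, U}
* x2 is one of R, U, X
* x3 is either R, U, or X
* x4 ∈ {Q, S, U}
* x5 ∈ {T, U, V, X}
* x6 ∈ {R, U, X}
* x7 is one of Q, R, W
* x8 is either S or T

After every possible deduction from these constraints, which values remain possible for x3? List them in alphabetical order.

R, U, X

Among the 8 variables, V fits only x5 (and all 8 values in {Q, R, S, T, U, V, W, X} must be used), so x5 = V.
The 7 still-open variables together cover exactly {Q, R, S, T, U, W, X} — 7 values for 7 variables — and W appears only in x7's list, so x7 = W.
x2, x3, x6 share exactly the 3 values {R, U, X}; by pigeonhole those values go to them, so strike R, U, X from x1, x4.
No further eliminations apply; x3 can still be any of R, U, X.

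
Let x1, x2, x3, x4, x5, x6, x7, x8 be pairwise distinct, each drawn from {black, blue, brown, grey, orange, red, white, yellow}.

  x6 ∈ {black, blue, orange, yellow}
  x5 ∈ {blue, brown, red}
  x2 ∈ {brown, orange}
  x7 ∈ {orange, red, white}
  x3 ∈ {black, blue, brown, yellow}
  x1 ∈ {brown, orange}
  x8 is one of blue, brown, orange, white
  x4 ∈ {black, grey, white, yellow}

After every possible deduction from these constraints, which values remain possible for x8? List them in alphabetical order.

blue, white

Among the 8 variables, grey fits only x4 (and all 8 values in {black, blue, brown, grey, orange, red, white, yellow} must be used), so x4 = grey.
x1 and x2 between them cover only {brown, orange} — a naked pair. Remove those values from x3, x5, x6, x7, x8.
x5, x7, x8 between them cover only {blue, red, white} — a naked triple. Remove those values from x3, x6.
No further eliminations apply; x8 can still be any of blue, white.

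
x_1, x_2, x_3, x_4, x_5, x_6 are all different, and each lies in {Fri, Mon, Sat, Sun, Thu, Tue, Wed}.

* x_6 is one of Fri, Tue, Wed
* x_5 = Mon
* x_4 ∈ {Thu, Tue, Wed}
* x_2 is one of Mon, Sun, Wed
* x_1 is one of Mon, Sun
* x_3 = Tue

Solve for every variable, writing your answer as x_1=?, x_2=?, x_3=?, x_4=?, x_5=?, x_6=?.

x_1=Sun, x_2=Wed, x_3=Tue, x_4=Thu, x_5=Mon, x_6=Fri

x_3's domain is down to {Tue}, so x_3 = Tue. Strike Tue from x_4, x_6.
x_5's domain is down to {Mon}, so x_5 = Mon. Strike Mon from x_1, x_2.
x_1 must be Sun (only option left). Strike Sun from x_2.
x_2 has just one choice, so x_2 = Wed. Remove Wed from x_4, x_6.
x_4 must be Thu (only option left).
x_6 must be Fri (only option left).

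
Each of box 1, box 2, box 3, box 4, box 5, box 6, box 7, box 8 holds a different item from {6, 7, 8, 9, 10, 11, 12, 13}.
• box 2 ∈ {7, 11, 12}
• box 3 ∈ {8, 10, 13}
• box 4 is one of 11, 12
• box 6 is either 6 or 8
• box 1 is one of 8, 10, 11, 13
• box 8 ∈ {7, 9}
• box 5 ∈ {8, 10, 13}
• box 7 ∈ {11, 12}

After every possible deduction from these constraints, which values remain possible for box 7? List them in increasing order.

11, 12

Among the 8 variables, 6 fits only box 6 (and all 8 values in {6, 7, 8, 9, 10, 11, 12, 13} must be used), so box 6 = 6.
The 7 still-open variables draw from only 7 values {7, 8, 9, 10, 11, 12, 13}, so each is used; only box 8 can be 9, hence box 8 = 9.
The 6 still-open variables together cover exactly {7, 8, 10, 11, 12, 13} — 6 values for 6 variables — and 7 appears only in box 2's list, so box 2 = 7.
box 4 and box 7 share exactly the 2 values {11, 12}; by pigeonhole those values go to them, so strike 11, 12 from box 1.
No further eliminations apply; box 7 can still be any of 11, 12.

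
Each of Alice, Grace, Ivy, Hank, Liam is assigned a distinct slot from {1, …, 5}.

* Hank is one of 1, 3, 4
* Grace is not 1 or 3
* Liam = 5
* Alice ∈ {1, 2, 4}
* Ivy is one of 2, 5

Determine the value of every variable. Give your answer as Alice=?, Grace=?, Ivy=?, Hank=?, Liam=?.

Alice=1, Grace=4, Ivy=2, Hank=3, Liam=5

Liam's domain is down to {5}, so Liam = 5. Strike 5 from Grace, Ivy.
That leaves Ivy = 2. Eliminate 2 elsewhere: Alice, Grace.
That leaves Grace = 4. Strike 4 from Alice, Hank.
Alice must be 1 (only option left). So Hank can't be 1.
Hank's domain is down to {3}, so Hank = 3.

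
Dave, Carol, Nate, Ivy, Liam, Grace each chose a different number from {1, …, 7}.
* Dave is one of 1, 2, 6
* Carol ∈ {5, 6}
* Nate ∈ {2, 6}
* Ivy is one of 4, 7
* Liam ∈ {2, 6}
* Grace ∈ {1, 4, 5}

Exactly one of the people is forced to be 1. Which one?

The 6 variables draw from only 6 values {1, 2, 4, 5, 6, 7}, so each is used; only Ivy can be 7, hence Ivy = 7.
The 5 still-open variables draw from only 5 values {1, 2, 4, 5, 6}, so each is used; only Grace can be 4, hence Grace = 4.
The 4 still-open variables draw from only 4 values {1, 2, 5, 6}, so each is used; only Dave can be 1, hence Dave = 1.

Dave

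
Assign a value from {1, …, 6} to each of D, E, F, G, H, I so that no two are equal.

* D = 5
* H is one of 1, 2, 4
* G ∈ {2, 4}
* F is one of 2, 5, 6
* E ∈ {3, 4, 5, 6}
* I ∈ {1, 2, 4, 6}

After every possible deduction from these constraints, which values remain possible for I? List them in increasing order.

1, 2, 4, 6

D has just one choice, so D = 5. Eliminate 5 elsewhere: E, F.
The 5 still-open variables together cover exactly {1, 2, 3, 4, 6} — 5 values for 5 variables — and 3 appears only in E's list, so E = 3.
No further eliminations apply; I can still be any of 1, 2, 4, 6.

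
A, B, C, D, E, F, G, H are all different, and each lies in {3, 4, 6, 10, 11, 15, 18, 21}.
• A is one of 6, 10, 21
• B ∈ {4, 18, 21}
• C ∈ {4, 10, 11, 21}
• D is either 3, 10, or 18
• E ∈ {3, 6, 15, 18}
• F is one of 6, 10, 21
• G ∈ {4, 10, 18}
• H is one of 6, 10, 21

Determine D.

Among the 8 variables, 11 fits only C (and all 8 values in {3, 4, 6, 10, 11, 15, 18, 21} must be used), so C = 11.
Among the 7 still-open variables, 15 fits only E (and all 7 values in {3, 4, 6, 10, 15, 18, 21} must be used), so E = 15.
Among the 6 still-open variables, 3 fits only D (and all 6 values in {3, 4, 6, 10, 18, 21} must be used), so D = 3.

3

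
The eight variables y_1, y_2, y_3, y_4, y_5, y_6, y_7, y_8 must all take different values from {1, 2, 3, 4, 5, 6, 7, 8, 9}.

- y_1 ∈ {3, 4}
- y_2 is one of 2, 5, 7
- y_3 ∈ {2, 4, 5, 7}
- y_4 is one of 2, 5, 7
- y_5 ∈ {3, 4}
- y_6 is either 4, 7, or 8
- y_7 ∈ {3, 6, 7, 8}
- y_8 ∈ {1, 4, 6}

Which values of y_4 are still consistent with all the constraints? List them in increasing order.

Among the 8 variables, 1 fits only y_8 (and all 8 values in {1, 2, 3, 4, 5, 6, 7, 8} must be used), so y_8 = 1.
Among the 7 still-open variables, 6 fits only y_7 (and all 7 values in {2, 3, 4, 5, 6, 7, 8} must be used), so y_7 = 6.
The 6 still-open variables draw from only 6 values {2, 3, 4, 5, 7, 8}, so each is used; only y_6 can be 8, hence y_6 = 8.
y_1 and y_5 share exactly the 2 values {3, 4}; by pigeonhole those values go to them, so strike 3, 4 from y_3.
No further eliminations apply; y_4 can still be any of 2, 5, 7.

2, 5, 7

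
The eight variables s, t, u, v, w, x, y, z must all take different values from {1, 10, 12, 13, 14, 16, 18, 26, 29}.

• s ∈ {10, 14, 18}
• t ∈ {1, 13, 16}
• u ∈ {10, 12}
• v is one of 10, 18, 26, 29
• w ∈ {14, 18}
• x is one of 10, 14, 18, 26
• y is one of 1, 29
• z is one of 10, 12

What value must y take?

1

u and z share exactly the 2 values {10, 12}; by pigeonhole those values go to them, so strike 10, 12 from s, v, x.
The 2 variables s and w are confined to {14, 18}, which locks those values in; drop them from v, x.
x's domain is down to {26}, so x = 26. Strike 26 from v.
That leaves v = 29. Strike 29 from y.
So y = 1.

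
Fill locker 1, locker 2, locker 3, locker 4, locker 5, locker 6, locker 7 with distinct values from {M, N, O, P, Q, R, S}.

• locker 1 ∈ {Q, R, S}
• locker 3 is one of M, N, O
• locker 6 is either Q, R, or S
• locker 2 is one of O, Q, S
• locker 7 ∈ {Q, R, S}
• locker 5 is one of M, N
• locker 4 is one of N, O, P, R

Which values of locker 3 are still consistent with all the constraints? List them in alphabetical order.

M, N

The 7 variables draw from only 7 values {M, N, O, P, Q, R, S}, so each is used; only locker 4 can be P, hence locker 4 = P.
The 3 variables locker 1, locker 6, locker 7 are confined to {Q, R, S}, which locks those values in; drop them from locker 2.
That leaves locker 2 = O. Remove O from locker 3.
No further eliminations apply; locker 3 can still be any of M, N.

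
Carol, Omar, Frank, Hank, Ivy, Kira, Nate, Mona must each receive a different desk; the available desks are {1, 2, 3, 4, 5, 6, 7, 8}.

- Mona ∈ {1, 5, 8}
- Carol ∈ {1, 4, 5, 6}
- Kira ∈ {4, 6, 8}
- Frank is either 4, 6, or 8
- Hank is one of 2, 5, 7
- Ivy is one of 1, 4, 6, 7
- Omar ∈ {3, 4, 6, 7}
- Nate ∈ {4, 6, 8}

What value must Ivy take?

7

The 8 variables draw from only 8 values {1, 2, 3, 4, 5, 6, 7, 8}, so each is used; only Hank can be 2, hence Hank = 2.
Among the 7 still-open variables, 3 fits only Omar (and all 7 values in {1, 3, 4, 5, 6, 7, 8} must be used), so Omar = 3.
The 6 still-open variables together cover exactly {1, 4, 5, 6, 7, 8} — 6 values for 6 variables — and 7 appears only in Ivy's list, so Ivy = 7.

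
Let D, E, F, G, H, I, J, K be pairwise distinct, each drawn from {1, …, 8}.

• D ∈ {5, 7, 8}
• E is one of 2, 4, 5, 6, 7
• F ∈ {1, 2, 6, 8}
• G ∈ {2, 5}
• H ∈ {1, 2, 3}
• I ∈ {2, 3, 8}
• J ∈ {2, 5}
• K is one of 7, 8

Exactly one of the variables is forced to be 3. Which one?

The 8 variables together cover exactly {1, 2, 3, 4, 5, 6, 7, 8} — 8 values for 8 variables — and 4 appears only in E's list, so E = 4.
The 7 still-open variables draw from only 7 values {1, 2, 3, 5, 6, 7, 8}, so each is used; only F can be 6, hence F = 6.
The 6 still-open variables together cover exactly {1, 2, 3, 5, 7, 8} — 6 values for 6 variables — and 1 appears only in H's list, so H = 1.
The 5 still-open variables draw from only 5 values {2, 3, 5, 7, 8}, so each is used; only I can be 3, hence I = 3.

I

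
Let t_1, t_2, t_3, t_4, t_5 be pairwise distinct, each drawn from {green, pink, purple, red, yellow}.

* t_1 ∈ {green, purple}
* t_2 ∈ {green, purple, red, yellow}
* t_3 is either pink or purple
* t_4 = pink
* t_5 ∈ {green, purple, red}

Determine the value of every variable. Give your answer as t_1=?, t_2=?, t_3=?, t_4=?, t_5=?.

t_4 must be pink (only option left). Remove pink from t_3.
t_3 must be purple (only option left). So t_1, t_2, t_5 can't be purple.
t_1 must be green (only option left). So t_2, t_5 can't be green.
t_5 has just one choice, so t_5 = red. Remove red from t_2.
t_2 has just one choice, so t_2 = yellow.

t_1=green, t_2=yellow, t_3=purple, t_4=pink, t_5=red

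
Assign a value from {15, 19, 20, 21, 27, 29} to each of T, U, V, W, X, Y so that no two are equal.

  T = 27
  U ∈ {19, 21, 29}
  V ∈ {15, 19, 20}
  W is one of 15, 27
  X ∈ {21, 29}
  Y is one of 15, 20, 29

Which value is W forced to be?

T's domain is down to {27}, so T = 27. So W can't be 27.
So W = 15.

15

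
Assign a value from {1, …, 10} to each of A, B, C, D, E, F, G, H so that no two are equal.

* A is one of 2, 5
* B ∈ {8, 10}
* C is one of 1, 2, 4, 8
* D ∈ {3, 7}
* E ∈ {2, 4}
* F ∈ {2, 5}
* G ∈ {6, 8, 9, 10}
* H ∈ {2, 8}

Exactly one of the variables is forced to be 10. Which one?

The 2 variables A and F are confined to {2, 5}, which locks those values in; drop them from C, E, H.
E has just one choice, so E = 4. So C can't be 4.
H must be 8 (only option left). Eliminate 8 elsewhere: B, C, G.
So 10 goes to B.

B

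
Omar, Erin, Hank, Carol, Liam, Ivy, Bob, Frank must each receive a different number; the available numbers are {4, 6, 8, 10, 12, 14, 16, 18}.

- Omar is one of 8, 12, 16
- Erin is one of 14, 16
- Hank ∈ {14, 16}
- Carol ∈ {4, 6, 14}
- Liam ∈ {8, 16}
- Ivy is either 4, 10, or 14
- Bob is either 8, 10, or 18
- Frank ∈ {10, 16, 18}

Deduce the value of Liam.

8

Among the 8 variables, 6 fits only Carol (and all 8 values in {4, 6, 8, 10, 12, 14, 16, 18} must be used), so Carol = 6.
Among the 7 still-open variables, 4 fits only Ivy (and all 7 values in {4, 8, 10, 12, 14, 16, 18} must be used), so Ivy = 4.
The 6 still-open variables together cover exactly {8, 10, 12, 14, 16, 18} — 6 values for 6 variables — and 12 appears only in Omar's list, so Omar = 12.
The 2 variables Erin and Hank are confined to {14, 16}, which locks those values in; drop them from Liam, Frank.
So Liam = 8.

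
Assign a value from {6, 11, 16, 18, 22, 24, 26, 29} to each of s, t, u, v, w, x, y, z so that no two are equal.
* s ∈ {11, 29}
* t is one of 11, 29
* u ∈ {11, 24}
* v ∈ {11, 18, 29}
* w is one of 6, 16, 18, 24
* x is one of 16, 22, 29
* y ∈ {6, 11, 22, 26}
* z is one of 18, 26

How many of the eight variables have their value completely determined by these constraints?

The 2 variables s and t are confined to {11, 29}, which locks those values in; drop them from u, v, x, y.
u's domain is down to {24}, so u = 24. Strike 24 from w.
v must be 18 (only option left). So w, z can't be 18.
z has just one choice, so z = 26. So y can't be 26.
Determined: u=24, v=18, z=26. The other variables each still have more than one consistent value. That makes 3.

3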